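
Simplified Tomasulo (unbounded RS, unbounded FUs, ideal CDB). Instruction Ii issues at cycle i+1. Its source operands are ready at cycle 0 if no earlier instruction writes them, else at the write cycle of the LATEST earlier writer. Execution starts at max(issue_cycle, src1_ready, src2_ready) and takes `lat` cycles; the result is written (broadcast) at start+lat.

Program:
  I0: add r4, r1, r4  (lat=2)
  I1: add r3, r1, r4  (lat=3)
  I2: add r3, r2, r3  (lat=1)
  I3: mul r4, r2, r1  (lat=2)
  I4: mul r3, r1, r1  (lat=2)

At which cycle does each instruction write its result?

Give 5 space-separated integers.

Answer: 3 6 7 6 7

Derivation:
I0 add r4: issue@1 deps=(None,None) exec_start@1 write@3
I1 add r3: issue@2 deps=(None,0) exec_start@3 write@6
I2 add r3: issue@3 deps=(None,1) exec_start@6 write@7
I3 mul r4: issue@4 deps=(None,None) exec_start@4 write@6
I4 mul r3: issue@5 deps=(None,None) exec_start@5 write@7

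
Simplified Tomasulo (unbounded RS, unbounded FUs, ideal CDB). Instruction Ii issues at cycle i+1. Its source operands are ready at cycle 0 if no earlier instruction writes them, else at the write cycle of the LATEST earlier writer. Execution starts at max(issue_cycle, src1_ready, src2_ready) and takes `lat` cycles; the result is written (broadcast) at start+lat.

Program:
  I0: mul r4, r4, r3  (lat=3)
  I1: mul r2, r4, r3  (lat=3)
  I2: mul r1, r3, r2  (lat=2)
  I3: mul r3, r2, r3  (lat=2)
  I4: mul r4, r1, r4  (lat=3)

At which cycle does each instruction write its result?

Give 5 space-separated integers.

I0 mul r4: issue@1 deps=(None,None) exec_start@1 write@4
I1 mul r2: issue@2 deps=(0,None) exec_start@4 write@7
I2 mul r1: issue@3 deps=(None,1) exec_start@7 write@9
I3 mul r3: issue@4 deps=(1,None) exec_start@7 write@9
I4 mul r4: issue@5 deps=(2,0) exec_start@9 write@12

Answer: 4 7 9 9 12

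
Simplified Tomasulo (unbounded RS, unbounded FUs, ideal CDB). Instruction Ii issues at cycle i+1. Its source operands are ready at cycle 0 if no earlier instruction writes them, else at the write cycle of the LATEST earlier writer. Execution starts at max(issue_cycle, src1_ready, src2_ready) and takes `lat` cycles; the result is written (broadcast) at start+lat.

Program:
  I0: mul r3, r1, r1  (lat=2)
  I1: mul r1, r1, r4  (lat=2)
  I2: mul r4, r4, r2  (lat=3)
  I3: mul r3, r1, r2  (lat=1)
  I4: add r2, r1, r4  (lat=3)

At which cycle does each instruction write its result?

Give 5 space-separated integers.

Answer: 3 4 6 5 9

Derivation:
I0 mul r3: issue@1 deps=(None,None) exec_start@1 write@3
I1 mul r1: issue@2 deps=(None,None) exec_start@2 write@4
I2 mul r4: issue@3 deps=(None,None) exec_start@3 write@6
I3 mul r3: issue@4 deps=(1,None) exec_start@4 write@5
I4 add r2: issue@5 deps=(1,2) exec_start@6 write@9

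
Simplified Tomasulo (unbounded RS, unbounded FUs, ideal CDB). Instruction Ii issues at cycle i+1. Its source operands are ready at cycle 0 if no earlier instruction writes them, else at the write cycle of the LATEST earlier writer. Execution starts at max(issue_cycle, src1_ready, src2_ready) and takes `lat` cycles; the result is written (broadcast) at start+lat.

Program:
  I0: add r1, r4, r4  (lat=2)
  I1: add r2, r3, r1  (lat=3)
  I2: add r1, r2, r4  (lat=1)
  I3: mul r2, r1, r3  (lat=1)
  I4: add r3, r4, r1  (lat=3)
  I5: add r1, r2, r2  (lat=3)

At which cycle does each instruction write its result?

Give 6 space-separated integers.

Answer: 3 6 7 8 10 11

Derivation:
I0 add r1: issue@1 deps=(None,None) exec_start@1 write@3
I1 add r2: issue@2 deps=(None,0) exec_start@3 write@6
I2 add r1: issue@3 deps=(1,None) exec_start@6 write@7
I3 mul r2: issue@4 deps=(2,None) exec_start@7 write@8
I4 add r3: issue@5 deps=(None,2) exec_start@7 write@10
I5 add r1: issue@6 deps=(3,3) exec_start@8 write@11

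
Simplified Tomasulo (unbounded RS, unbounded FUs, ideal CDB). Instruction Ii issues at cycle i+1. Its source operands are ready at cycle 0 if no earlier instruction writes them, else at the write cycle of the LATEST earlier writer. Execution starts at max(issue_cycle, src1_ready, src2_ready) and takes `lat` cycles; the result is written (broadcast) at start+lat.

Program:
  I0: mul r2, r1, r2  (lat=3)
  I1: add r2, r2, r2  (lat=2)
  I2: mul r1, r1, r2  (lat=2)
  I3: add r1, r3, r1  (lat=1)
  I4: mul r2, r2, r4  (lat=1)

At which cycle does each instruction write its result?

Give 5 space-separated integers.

Answer: 4 6 8 9 7

Derivation:
I0 mul r2: issue@1 deps=(None,None) exec_start@1 write@4
I1 add r2: issue@2 deps=(0,0) exec_start@4 write@6
I2 mul r1: issue@3 deps=(None,1) exec_start@6 write@8
I3 add r1: issue@4 deps=(None,2) exec_start@8 write@9
I4 mul r2: issue@5 deps=(1,None) exec_start@6 write@7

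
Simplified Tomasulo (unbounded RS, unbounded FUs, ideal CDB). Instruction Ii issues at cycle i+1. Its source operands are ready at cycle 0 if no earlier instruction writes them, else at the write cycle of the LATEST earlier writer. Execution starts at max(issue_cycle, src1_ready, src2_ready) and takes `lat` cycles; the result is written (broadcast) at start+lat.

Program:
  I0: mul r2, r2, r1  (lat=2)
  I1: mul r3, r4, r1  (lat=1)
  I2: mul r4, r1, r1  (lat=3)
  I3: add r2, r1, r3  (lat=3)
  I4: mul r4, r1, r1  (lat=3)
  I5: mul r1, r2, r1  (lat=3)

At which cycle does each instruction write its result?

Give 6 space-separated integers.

I0 mul r2: issue@1 deps=(None,None) exec_start@1 write@3
I1 mul r3: issue@2 deps=(None,None) exec_start@2 write@3
I2 mul r4: issue@3 deps=(None,None) exec_start@3 write@6
I3 add r2: issue@4 deps=(None,1) exec_start@4 write@7
I4 mul r4: issue@5 deps=(None,None) exec_start@5 write@8
I5 mul r1: issue@6 deps=(3,None) exec_start@7 write@10

Answer: 3 3 6 7 8 10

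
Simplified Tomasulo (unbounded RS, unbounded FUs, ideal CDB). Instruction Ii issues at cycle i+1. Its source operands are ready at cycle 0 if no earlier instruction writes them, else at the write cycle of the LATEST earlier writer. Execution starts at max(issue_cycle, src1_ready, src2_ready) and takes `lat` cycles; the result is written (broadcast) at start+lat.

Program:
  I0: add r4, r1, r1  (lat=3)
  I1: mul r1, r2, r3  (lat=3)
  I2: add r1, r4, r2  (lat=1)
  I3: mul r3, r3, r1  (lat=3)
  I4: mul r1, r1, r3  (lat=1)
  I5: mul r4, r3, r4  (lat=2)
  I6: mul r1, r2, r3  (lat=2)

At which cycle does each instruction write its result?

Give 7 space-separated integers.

Answer: 4 5 5 8 9 10 10

Derivation:
I0 add r4: issue@1 deps=(None,None) exec_start@1 write@4
I1 mul r1: issue@2 deps=(None,None) exec_start@2 write@5
I2 add r1: issue@3 deps=(0,None) exec_start@4 write@5
I3 mul r3: issue@4 deps=(None,2) exec_start@5 write@8
I4 mul r1: issue@5 deps=(2,3) exec_start@8 write@9
I5 mul r4: issue@6 deps=(3,0) exec_start@8 write@10
I6 mul r1: issue@7 deps=(None,3) exec_start@8 write@10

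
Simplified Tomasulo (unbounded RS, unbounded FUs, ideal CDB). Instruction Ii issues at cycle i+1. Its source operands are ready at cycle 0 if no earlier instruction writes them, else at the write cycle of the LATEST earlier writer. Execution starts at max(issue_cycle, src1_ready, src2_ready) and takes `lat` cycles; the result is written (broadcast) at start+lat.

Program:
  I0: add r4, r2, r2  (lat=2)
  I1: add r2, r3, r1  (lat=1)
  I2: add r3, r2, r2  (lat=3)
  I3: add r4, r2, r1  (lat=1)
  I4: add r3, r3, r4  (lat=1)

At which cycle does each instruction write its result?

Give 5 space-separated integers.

Answer: 3 3 6 5 7

Derivation:
I0 add r4: issue@1 deps=(None,None) exec_start@1 write@3
I1 add r2: issue@2 deps=(None,None) exec_start@2 write@3
I2 add r3: issue@3 deps=(1,1) exec_start@3 write@6
I3 add r4: issue@4 deps=(1,None) exec_start@4 write@5
I4 add r3: issue@5 deps=(2,3) exec_start@6 write@7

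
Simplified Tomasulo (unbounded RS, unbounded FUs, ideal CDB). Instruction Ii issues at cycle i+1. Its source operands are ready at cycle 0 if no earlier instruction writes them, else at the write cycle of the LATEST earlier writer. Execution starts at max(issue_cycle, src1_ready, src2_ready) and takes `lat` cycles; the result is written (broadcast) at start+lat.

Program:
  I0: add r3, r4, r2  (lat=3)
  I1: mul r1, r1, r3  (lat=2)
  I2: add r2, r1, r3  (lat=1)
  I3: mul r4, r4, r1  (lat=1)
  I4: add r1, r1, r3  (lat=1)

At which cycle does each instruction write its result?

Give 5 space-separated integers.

I0 add r3: issue@1 deps=(None,None) exec_start@1 write@4
I1 mul r1: issue@2 deps=(None,0) exec_start@4 write@6
I2 add r2: issue@3 deps=(1,0) exec_start@6 write@7
I3 mul r4: issue@4 deps=(None,1) exec_start@6 write@7
I4 add r1: issue@5 deps=(1,0) exec_start@6 write@7

Answer: 4 6 7 7 7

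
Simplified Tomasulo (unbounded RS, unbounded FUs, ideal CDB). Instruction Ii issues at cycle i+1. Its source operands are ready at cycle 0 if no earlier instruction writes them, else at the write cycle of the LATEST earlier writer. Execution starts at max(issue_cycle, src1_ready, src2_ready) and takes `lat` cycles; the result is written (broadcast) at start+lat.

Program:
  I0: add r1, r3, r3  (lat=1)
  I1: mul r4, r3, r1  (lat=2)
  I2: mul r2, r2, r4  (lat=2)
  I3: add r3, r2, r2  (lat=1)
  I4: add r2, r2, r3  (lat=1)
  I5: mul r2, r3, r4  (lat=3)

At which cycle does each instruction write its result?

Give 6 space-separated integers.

I0 add r1: issue@1 deps=(None,None) exec_start@1 write@2
I1 mul r4: issue@2 deps=(None,0) exec_start@2 write@4
I2 mul r2: issue@3 deps=(None,1) exec_start@4 write@6
I3 add r3: issue@4 deps=(2,2) exec_start@6 write@7
I4 add r2: issue@5 deps=(2,3) exec_start@7 write@8
I5 mul r2: issue@6 deps=(3,1) exec_start@7 write@10

Answer: 2 4 6 7 8 10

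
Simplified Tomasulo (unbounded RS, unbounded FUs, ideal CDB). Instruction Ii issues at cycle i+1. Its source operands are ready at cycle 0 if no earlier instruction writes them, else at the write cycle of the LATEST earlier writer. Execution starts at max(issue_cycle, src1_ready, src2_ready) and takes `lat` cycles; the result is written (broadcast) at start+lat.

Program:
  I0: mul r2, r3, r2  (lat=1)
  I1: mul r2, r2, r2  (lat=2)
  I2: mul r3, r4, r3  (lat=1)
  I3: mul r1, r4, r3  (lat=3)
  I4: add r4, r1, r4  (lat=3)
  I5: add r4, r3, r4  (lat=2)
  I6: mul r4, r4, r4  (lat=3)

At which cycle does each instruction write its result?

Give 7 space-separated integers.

Answer: 2 4 4 7 10 12 15

Derivation:
I0 mul r2: issue@1 deps=(None,None) exec_start@1 write@2
I1 mul r2: issue@2 deps=(0,0) exec_start@2 write@4
I2 mul r3: issue@3 deps=(None,None) exec_start@3 write@4
I3 mul r1: issue@4 deps=(None,2) exec_start@4 write@7
I4 add r4: issue@5 deps=(3,None) exec_start@7 write@10
I5 add r4: issue@6 deps=(2,4) exec_start@10 write@12
I6 mul r4: issue@7 deps=(5,5) exec_start@12 write@15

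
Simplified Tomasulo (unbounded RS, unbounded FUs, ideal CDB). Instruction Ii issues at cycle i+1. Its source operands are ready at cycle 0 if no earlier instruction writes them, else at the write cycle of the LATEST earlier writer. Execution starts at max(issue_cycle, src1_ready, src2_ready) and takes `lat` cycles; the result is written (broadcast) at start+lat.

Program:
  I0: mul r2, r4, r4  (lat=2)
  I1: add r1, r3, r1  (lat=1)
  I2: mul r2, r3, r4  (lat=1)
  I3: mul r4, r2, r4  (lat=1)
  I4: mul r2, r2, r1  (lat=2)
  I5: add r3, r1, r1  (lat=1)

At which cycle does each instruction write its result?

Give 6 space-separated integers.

I0 mul r2: issue@1 deps=(None,None) exec_start@1 write@3
I1 add r1: issue@2 deps=(None,None) exec_start@2 write@3
I2 mul r2: issue@3 deps=(None,None) exec_start@3 write@4
I3 mul r4: issue@4 deps=(2,None) exec_start@4 write@5
I4 mul r2: issue@5 deps=(2,1) exec_start@5 write@7
I5 add r3: issue@6 deps=(1,1) exec_start@6 write@7

Answer: 3 3 4 5 7 7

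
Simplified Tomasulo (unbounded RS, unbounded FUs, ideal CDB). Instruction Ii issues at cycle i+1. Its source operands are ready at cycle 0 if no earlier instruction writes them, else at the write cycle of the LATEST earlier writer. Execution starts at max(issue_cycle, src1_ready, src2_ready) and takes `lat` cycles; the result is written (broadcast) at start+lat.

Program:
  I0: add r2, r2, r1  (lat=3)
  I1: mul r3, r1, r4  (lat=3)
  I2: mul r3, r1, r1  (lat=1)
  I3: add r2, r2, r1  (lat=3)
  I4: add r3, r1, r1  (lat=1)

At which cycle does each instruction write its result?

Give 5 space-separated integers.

Answer: 4 5 4 7 6

Derivation:
I0 add r2: issue@1 deps=(None,None) exec_start@1 write@4
I1 mul r3: issue@2 deps=(None,None) exec_start@2 write@5
I2 mul r3: issue@3 deps=(None,None) exec_start@3 write@4
I3 add r2: issue@4 deps=(0,None) exec_start@4 write@7
I4 add r3: issue@5 deps=(None,None) exec_start@5 write@6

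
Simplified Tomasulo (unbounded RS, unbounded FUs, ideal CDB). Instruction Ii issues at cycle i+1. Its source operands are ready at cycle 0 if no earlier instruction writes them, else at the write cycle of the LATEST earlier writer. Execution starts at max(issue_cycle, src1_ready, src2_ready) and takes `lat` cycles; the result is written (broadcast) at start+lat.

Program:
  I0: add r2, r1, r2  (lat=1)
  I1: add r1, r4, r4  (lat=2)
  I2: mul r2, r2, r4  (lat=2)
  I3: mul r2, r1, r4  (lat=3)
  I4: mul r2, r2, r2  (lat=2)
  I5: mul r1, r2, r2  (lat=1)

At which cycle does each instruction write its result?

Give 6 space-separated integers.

I0 add r2: issue@1 deps=(None,None) exec_start@1 write@2
I1 add r1: issue@2 deps=(None,None) exec_start@2 write@4
I2 mul r2: issue@3 deps=(0,None) exec_start@3 write@5
I3 mul r2: issue@4 deps=(1,None) exec_start@4 write@7
I4 mul r2: issue@5 deps=(3,3) exec_start@7 write@9
I5 mul r1: issue@6 deps=(4,4) exec_start@9 write@10

Answer: 2 4 5 7 9 10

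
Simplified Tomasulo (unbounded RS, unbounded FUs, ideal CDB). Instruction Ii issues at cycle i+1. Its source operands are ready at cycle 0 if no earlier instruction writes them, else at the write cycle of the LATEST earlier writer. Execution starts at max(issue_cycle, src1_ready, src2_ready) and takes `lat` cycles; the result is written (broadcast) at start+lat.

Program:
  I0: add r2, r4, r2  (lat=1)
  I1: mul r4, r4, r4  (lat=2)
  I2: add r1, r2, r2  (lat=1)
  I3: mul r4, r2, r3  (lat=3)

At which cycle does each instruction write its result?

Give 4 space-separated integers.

Answer: 2 4 4 7

Derivation:
I0 add r2: issue@1 deps=(None,None) exec_start@1 write@2
I1 mul r4: issue@2 deps=(None,None) exec_start@2 write@4
I2 add r1: issue@3 deps=(0,0) exec_start@3 write@4
I3 mul r4: issue@4 deps=(0,None) exec_start@4 write@7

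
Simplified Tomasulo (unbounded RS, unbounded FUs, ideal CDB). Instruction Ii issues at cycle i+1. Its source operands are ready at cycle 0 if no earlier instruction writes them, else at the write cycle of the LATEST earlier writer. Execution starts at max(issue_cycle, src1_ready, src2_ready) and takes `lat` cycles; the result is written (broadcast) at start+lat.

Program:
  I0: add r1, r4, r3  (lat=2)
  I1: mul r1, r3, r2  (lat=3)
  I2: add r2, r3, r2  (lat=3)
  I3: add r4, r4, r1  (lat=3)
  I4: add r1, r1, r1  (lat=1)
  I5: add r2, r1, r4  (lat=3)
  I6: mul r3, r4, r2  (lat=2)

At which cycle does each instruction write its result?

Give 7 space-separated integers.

I0 add r1: issue@1 deps=(None,None) exec_start@1 write@3
I1 mul r1: issue@2 deps=(None,None) exec_start@2 write@5
I2 add r2: issue@3 deps=(None,None) exec_start@3 write@6
I3 add r4: issue@4 deps=(None,1) exec_start@5 write@8
I4 add r1: issue@5 deps=(1,1) exec_start@5 write@6
I5 add r2: issue@6 deps=(4,3) exec_start@8 write@11
I6 mul r3: issue@7 deps=(3,5) exec_start@11 write@13

Answer: 3 5 6 8 6 11 13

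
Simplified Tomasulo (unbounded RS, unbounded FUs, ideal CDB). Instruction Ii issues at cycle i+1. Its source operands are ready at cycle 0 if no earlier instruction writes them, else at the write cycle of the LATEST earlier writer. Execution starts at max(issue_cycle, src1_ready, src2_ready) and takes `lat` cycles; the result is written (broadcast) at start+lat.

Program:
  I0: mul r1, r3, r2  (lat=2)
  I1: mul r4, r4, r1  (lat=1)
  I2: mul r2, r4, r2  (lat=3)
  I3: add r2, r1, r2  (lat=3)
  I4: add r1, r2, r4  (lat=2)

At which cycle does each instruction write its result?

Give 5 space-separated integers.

Answer: 3 4 7 10 12

Derivation:
I0 mul r1: issue@1 deps=(None,None) exec_start@1 write@3
I1 mul r4: issue@2 deps=(None,0) exec_start@3 write@4
I2 mul r2: issue@3 deps=(1,None) exec_start@4 write@7
I3 add r2: issue@4 deps=(0,2) exec_start@7 write@10
I4 add r1: issue@5 deps=(3,1) exec_start@10 write@12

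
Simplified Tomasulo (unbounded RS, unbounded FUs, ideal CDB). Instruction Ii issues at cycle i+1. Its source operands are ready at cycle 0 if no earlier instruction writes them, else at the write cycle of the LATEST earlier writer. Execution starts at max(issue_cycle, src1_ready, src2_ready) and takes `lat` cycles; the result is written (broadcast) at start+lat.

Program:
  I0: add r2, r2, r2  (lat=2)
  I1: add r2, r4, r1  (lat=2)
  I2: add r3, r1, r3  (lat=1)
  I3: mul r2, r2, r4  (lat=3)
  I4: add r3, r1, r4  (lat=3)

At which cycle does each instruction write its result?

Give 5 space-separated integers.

Answer: 3 4 4 7 8

Derivation:
I0 add r2: issue@1 deps=(None,None) exec_start@1 write@3
I1 add r2: issue@2 deps=(None,None) exec_start@2 write@4
I2 add r3: issue@3 deps=(None,None) exec_start@3 write@4
I3 mul r2: issue@4 deps=(1,None) exec_start@4 write@7
I4 add r3: issue@5 deps=(None,None) exec_start@5 write@8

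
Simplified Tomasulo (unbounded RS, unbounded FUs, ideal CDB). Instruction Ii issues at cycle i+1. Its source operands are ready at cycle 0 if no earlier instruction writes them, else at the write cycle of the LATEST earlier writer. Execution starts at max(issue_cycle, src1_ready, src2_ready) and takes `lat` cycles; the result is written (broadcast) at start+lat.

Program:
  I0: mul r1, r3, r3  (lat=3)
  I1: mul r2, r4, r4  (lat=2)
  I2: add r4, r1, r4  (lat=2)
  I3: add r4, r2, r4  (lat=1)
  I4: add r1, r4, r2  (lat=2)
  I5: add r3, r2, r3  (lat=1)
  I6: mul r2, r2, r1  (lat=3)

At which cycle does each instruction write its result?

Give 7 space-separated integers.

I0 mul r1: issue@1 deps=(None,None) exec_start@1 write@4
I1 mul r2: issue@2 deps=(None,None) exec_start@2 write@4
I2 add r4: issue@3 deps=(0,None) exec_start@4 write@6
I3 add r4: issue@4 deps=(1,2) exec_start@6 write@7
I4 add r1: issue@5 deps=(3,1) exec_start@7 write@9
I5 add r3: issue@6 deps=(1,None) exec_start@6 write@7
I6 mul r2: issue@7 deps=(1,4) exec_start@9 write@12

Answer: 4 4 6 7 9 7 12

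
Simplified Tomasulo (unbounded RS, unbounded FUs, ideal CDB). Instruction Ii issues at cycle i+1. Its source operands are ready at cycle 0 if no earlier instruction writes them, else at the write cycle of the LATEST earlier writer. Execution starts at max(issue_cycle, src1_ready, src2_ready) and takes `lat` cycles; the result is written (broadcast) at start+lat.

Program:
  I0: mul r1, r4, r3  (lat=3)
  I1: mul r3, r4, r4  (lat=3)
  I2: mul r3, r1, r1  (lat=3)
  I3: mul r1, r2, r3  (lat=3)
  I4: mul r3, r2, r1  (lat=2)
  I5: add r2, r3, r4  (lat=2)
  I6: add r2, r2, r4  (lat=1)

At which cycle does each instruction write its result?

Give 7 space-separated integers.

I0 mul r1: issue@1 deps=(None,None) exec_start@1 write@4
I1 mul r3: issue@2 deps=(None,None) exec_start@2 write@5
I2 mul r3: issue@3 deps=(0,0) exec_start@4 write@7
I3 mul r1: issue@4 deps=(None,2) exec_start@7 write@10
I4 mul r3: issue@5 deps=(None,3) exec_start@10 write@12
I5 add r2: issue@6 deps=(4,None) exec_start@12 write@14
I6 add r2: issue@7 deps=(5,None) exec_start@14 write@15

Answer: 4 5 7 10 12 14 15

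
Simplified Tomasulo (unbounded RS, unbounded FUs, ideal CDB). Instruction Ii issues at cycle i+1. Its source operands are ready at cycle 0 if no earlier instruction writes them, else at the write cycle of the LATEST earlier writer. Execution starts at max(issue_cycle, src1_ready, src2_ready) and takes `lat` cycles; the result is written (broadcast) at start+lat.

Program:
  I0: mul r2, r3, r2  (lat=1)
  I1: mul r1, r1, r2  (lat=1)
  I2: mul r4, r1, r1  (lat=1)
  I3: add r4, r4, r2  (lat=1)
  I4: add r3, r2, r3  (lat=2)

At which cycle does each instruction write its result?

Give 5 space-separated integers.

Answer: 2 3 4 5 7

Derivation:
I0 mul r2: issue@1 deps=(None,None) exec_start@1 write@2
I1 mul r1: issue@2 deps=(None,0) exec_start@2 write@3
I2 mul r4: issue@3 deps=(1,1) exec_start@3 write@4
I3 add r4: issue@4 deps=(2,0) exec_start@4 write@5
I4 add r3: issue@5 deps=(0,None) exec_start@5 write@7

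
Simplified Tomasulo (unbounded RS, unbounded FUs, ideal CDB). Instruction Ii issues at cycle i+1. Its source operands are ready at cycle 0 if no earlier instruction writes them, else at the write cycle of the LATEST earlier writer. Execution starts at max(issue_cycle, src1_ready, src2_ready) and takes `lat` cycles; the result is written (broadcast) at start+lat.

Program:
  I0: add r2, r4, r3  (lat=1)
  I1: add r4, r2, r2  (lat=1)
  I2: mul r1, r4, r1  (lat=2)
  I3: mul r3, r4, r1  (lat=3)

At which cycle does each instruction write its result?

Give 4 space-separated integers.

I0 add r2: issue@1 deps=(None,None) exec_start@1 write@2
I1 add r4: issue@2 deps=(0,0) exec_start@2 write@3
I2 mul r1: issue@3 deps=(1,None) exec_start@3 write@5
I3 mul r3: issue@4 deps=(1,2) exec_start@5 write@8

Answer: 2 3 5 8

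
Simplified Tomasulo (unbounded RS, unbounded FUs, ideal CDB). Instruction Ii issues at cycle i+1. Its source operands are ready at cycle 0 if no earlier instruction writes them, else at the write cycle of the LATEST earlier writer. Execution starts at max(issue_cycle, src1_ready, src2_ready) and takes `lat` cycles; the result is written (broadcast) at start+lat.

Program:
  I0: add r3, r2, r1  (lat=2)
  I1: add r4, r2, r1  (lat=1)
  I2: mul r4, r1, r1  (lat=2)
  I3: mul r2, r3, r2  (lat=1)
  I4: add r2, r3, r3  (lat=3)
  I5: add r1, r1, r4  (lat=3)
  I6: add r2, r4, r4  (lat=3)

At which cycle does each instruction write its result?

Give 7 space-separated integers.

Answer: 3 3 5 5 8 9 10

Derivation:
I0 add r3: issue@1 deps=(None,None) exec_start@1 write@3
I1 add r4: issue@2 deps=(None,None) exec_start@2 write@3
I2 mul r4: issue@3 deps=(None,None) exec_start@3 write@5
I3 mul r2: issue@4 deps=(0,None) exec_start@4 write@5
I4 add r2: issue@5 deps=(0,0) exec_start@5 write@8
I5 add r1: issue@6 deps=(None,2) exec_start@6 write@9
I6 add r2: issue@7 deps=(2,2) exec_start@7 write@10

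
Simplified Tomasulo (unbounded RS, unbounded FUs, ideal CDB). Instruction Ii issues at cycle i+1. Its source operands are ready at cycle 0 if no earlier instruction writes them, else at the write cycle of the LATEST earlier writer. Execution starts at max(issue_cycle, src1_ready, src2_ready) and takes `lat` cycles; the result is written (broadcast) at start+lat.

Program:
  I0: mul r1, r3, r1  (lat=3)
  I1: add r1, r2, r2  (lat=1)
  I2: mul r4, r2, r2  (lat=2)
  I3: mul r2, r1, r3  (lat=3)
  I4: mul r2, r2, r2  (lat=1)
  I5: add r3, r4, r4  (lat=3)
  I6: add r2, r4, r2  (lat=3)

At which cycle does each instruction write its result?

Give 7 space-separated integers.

I0 mul r1: issue@1 deps=(None,None) exec_start@1 write@4
I1 add r1: issue@2 deps=(None,None) exec_start@2 write@3
I2 mul r4: issue@3 deps=(None,None) exec_start@3 write@5
I3 mul r2: issue@4 deps=(1,None) exec_start@4 write@7
I4 mul r2: issue@5 deps=(3,3) exec_start@7 write@8
I5 add r3: issue@6 deps=(2,2) exec_start@6 write@9
I6 add r2: issue@7 deps=(2,4) exec_start@8 write@11

Answer: 4 3 5 7 8 9 11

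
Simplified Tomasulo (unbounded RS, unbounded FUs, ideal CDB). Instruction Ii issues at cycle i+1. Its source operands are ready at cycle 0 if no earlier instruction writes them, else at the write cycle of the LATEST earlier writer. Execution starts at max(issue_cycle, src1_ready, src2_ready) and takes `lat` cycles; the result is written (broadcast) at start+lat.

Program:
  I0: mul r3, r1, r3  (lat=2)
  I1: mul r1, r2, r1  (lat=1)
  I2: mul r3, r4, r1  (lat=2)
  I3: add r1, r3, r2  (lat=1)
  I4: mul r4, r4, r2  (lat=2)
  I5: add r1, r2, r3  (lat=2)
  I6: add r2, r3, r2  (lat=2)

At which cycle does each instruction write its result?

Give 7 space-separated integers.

I0 mul r3: issue@1 deps=(None,None) exec_start@1 write@3
I1 mul r1: issue@2 deps=(None,None) exec_start@2 write@3
I2 mul r3: issue@3 deps=(None,1) exec_start@3 write@5
I3 add r1: issue@4 deps=(2,None) exec_start@5 write@6
I4 mul r4: issue@5 deps=(None,None) exec_start@5 write@7
I5 add r1: issue@6 deps=(None,2) exec_start@6 write@8
I6 add r2: issue@7 deps=(2,None) exec_start@7 write@9

Answer: 3 3 5 6 7 8 9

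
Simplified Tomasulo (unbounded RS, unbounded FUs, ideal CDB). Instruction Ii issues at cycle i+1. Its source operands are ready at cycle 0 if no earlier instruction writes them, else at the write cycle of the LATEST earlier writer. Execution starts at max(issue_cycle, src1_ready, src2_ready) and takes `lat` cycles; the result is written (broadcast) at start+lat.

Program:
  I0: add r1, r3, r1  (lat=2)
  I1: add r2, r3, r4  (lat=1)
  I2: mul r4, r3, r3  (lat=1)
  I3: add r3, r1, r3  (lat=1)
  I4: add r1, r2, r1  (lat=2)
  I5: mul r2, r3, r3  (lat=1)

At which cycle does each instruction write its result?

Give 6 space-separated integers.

I0 add r1: issue@1 deps=(None,None) exec_start@1 write@3
I1 add r2: issue@2 deps=(None,None) exec_start@2 write@3
I2 mul r4: issue@3 deps=(None,None) exec_start@3 write@4
I3 add r3: issue@4 deps=(0,None) exec_start@4 write@5
I4 add r1: issue@5 deps=(1,0) exec_start@5 write@7
I5 mul r2: issue@6 deps=(3,3) exec_start@6 write@7

Answer: 3 3 4 5 7 7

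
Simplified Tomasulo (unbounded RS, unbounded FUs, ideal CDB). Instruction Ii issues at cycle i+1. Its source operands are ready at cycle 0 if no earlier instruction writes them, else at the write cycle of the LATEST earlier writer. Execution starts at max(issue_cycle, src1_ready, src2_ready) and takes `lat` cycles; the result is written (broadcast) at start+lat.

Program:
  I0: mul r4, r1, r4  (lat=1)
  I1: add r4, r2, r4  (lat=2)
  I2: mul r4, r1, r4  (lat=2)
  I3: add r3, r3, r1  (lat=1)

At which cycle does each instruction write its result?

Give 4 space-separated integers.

I0 mul r4: issue@1 deps=(None,None) exec_start@1 write@2
I1 add r4: issue@2 deps=(None,0) exec_start@2 write@4
I2 mul r4: issue@3 deps=(None,1) exec_start@4 write@6
I3 add r3: issue@4 deps=(None,None) exec_start@4 write@5

Answer: 2 4 6 5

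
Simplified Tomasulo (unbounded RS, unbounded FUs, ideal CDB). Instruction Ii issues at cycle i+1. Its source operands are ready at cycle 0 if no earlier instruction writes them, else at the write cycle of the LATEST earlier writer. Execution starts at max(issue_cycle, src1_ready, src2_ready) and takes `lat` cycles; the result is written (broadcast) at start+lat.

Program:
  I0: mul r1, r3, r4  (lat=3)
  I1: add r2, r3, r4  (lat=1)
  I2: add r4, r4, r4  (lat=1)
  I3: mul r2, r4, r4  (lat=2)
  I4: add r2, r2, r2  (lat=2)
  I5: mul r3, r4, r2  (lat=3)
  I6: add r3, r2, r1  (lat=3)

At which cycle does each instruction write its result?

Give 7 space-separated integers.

I0 mul r1: issue@1 deps=(None,None) exec_start@1 write@4
I1 add r2: issue@2 deps=(None,None) exec_start@2 write@3
I2 add r4: issue@3 deps=(None,None) exec_start@3 write@4
I3 mul r2: issue@4 deps=(2,2) exec_start@4 write@6
I4 add r2: issue@5 deps=(3,3) exec_start@6 write@8
I5 mul r3: issue@6 deps=(2,4) exec_start@8 write@11
I6 add r3: issue@7 deps=(4,0) exec_start@8 write@11

Answer: 4 3 4 6 8 11 11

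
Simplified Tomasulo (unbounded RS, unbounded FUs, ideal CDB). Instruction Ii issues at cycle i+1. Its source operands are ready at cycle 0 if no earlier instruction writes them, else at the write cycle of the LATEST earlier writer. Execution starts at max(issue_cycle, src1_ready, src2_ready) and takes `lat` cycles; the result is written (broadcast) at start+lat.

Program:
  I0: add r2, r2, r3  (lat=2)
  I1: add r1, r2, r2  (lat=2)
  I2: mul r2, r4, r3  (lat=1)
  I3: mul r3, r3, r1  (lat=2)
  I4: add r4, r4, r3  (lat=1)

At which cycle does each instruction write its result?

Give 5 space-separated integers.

Answer: 3 5 4 7 8

Derivation:
I0 add r2: issue@1 deps=(None,None) exec_start@1 write@3
I1 add r1: issue@2 deps=(0,0) exec_start@3 write@5
I2 mul r2: issue@3 deps=(None,None) exec_start@3 write@4
I3 mul r3: issue@4 deps=(None,1) exec_start@5 write@7
I4 add r4: issue@5 deps=(None,3) exec_start@7 write@8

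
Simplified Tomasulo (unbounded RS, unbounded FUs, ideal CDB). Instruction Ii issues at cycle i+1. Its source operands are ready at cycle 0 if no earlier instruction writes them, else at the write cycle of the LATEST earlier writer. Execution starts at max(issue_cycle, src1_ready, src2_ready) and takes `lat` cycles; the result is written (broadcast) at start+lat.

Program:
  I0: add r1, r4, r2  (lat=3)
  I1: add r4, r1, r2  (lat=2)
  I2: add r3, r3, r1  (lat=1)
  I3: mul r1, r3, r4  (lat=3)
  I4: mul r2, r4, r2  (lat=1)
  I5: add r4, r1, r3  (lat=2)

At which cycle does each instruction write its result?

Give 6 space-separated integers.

I0 add r1: issue@1 deps=(None,None) exec_start@1 write@4
I1 add r4: issue@2 deps=(0,None) exec_start@4 write@6
I2 add r3: issue@3 deps=(None,0) exec_start@4 write@5
I3 mul r1: issue@4 deps=(2,1) exec_start@6 write@9
I4 mul r2: issue@5 deps=(1,None) exec_start@6 write@7
I5 add r4: issue@6 deps=(3,2) exec_start@9 write@11

Answer: 4 6 5 9 7 11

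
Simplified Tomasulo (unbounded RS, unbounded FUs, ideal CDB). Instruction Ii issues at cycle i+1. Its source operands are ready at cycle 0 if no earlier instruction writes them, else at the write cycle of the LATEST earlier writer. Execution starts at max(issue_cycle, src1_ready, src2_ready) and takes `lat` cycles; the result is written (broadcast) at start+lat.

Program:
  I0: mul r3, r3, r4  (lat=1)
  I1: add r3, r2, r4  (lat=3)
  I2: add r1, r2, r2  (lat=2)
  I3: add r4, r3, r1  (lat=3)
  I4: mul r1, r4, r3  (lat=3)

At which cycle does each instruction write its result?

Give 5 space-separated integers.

Answer: 2 5 5 8 11

Derivation:
I0 mul r3: issue@1 deps=(None,None) exec_start@1 write@2
I1 add r3: issue@2 deps=(None,None) exec_start@2 write@5
I2 add r1: issue@3 deps=(None,None) exec_start@3 write@5
I3 add r4: issue@4 deps=(1,2) exec_start@5 write@8
I4 mul r1: issue@5 deps=(3,1) exec_start@8 write@11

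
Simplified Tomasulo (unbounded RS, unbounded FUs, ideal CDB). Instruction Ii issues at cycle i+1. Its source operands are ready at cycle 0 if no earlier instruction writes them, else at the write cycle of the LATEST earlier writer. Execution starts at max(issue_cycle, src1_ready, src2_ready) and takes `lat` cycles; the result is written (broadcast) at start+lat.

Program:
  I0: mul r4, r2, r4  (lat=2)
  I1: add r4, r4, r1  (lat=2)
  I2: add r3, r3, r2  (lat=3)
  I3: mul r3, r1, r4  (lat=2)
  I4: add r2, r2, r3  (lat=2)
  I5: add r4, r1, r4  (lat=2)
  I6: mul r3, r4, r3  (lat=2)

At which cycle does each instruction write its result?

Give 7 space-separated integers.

Answer: 3 5 6 7 9 8 10

Derivation:
I0 mul r4: issue@1 deps=(None,None) exec_start@1 write@3
I1 add r4: issue@2 deps=(0,None) exec_start@3 write@5
I2 add r3: issue@3 deps=(None,None) exec_start@3 write@6
I3 mul r3: issue@4 deps=(None,1) exec_start@5 write@7
I4 add r2: issue@5 deps=(None,3) exec_start@7 write@9
I5 add r4: issue@6 deps=(None,1) exec_start@6 write@8
I6 mul r3: issue@7 deps=(5,3) exec_start@8 write@10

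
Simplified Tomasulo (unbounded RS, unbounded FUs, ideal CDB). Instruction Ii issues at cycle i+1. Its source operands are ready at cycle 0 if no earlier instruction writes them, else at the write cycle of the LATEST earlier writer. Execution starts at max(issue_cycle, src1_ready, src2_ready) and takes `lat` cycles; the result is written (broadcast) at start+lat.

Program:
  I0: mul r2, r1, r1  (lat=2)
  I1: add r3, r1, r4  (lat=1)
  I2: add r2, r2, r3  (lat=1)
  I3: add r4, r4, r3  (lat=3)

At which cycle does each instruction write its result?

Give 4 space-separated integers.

Answer: 3 3 4 7

Derivation:
I0 mul r2: issue@1 deps=(None,None) exec_start@1 write@3
I1 add r3: issue@2 deps=(None,None) exec_start@2 write@3
I2 add r2: issue@3 deps=(0,1) exec_start@3 write@4
I3 add r4: issue@4 deps=(None,1) exec_start@4 write@7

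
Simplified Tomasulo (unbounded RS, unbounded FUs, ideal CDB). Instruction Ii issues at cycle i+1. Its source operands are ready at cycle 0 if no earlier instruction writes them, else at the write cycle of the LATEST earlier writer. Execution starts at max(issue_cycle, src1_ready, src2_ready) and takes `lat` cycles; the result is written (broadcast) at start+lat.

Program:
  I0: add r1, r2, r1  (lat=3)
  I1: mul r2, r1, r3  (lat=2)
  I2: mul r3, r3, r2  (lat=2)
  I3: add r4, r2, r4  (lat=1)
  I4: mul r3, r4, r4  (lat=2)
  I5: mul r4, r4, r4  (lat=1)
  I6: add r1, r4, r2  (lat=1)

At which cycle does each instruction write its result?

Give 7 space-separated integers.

I0 add r1: issue@1 deps=(None,None) exec_start@1 write@4
I1 mul r2: issue@2 deps=(0,None) exec_start@4 write@6
I2 mul r3: issue@3 deps=(None,1) exec_start@6 write@8
I3 add r4: issue@4 deps=(1,None) exec_start@6 write@7
I4 mul r3: issue@5 deps=(3,3) exec_start@7 write@9
I5 mul r4: issue@6 deps=(3,3) exec_start@7 write@8
I6 add r1: issue@7 deps=(5,1) exec_start@8 write@9

Answer: 4 6 8 7 9 8 9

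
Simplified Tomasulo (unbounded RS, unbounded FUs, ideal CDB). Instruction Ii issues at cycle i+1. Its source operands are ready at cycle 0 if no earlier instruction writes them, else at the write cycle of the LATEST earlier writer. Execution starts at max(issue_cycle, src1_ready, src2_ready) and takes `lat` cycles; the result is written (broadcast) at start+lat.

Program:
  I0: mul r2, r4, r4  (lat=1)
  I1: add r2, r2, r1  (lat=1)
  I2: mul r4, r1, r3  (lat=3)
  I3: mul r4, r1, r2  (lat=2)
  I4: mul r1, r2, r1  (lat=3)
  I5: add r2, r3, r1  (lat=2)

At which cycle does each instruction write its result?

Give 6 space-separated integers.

Answer: 2 3 6 6 8 10

Derivation:
I0 mul r2: issue@1 deps=(None,None) exec_start@1 write@2
I1 add r2: issue@2 deps=(0,None) exec_start@2 write@3
I2 mul r4: issue@3 deps=(None,None) exec_start@3 write@6
I3 mul r4: issue@4 deps=(None,1) exec_start@4 write@6
I4 mul r1: issue@5 deps=(1,None) exec_start@5 write@8
I5 add r2: issue@6 deps=(None,4) exec_start@8 write@10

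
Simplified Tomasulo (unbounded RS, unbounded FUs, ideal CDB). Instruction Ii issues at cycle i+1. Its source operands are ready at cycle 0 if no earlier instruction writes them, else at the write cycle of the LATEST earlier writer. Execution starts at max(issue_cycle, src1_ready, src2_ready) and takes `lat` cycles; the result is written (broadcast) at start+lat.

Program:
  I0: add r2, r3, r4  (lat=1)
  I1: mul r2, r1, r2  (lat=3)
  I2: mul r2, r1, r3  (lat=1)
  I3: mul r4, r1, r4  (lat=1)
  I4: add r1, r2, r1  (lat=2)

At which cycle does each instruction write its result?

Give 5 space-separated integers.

Answer: 2 5 4 5 7

Derivation:
I0 add r2: issue@1 deps=(None,None) exec_start@1 write@2
I1 mul r2: issue@2 deps=(None,0) exec_start@2 write@5
I2 mul r2: issue@3 deps=(None,None) exec_start@3 write@4
I3 mul r4: issue@4 deps=(None,None) exec_start@4 write@5
I4 add r1: issue@5 deps=(2,None) exec_start@5 write@7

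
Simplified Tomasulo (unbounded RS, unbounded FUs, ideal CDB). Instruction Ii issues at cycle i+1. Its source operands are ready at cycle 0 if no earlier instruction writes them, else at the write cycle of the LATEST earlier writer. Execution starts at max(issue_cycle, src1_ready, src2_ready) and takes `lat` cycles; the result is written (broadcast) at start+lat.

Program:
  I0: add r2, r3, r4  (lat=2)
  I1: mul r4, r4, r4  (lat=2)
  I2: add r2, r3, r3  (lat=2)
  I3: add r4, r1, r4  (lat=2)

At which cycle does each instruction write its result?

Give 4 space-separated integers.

I0 add r2: issue@1 deps=(None,None) exec_start@1 write@3
I1 mul r4: issue@2 deps=(None,None) exec_start@2 write@4
I2 add r2: issue@3 deps=(None,None) exec_start@3 write@5
I3 add r4: issue@4 deps=(None,1) exec_start@4 write@6

Answer: 3 4 5 6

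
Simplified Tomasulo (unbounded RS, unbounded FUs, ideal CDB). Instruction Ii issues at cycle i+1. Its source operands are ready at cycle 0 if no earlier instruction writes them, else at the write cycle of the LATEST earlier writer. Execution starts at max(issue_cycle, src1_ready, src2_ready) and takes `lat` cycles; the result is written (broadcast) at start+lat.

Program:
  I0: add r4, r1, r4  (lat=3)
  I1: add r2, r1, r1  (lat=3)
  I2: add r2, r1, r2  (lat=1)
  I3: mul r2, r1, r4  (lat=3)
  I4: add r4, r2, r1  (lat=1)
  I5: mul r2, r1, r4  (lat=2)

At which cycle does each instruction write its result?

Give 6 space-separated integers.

Answer: 4 5 6 7 8 10

Derivation:
I0 add r4: issue@1 deps=(None,None) exec_start@1 write@4
I1 add r2: issue@2 deps=(None,None) exec_start@2 write@5
I2 add r2: issue@3 deps=(None,1) exec_start@5 write@6
I3 mul r2: issue@4 deps=(None,0) exec_start@4 write@7
I4 add r4: issue@5 deps=(3,None) exec_start@7 write@8
I5 mul r2: issue@6 deps=(None,4) exec_start@8 write@10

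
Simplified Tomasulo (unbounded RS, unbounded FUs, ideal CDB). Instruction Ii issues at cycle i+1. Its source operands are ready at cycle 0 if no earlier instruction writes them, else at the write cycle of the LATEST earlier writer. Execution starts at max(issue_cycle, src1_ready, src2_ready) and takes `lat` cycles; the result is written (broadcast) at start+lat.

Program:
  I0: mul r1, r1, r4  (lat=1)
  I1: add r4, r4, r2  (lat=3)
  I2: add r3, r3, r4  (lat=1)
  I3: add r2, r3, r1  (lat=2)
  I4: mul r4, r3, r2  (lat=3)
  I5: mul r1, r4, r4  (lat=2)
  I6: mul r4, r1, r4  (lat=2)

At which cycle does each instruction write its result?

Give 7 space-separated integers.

I0 mul r1: issue@1 deps=(None,None) exec_start@1 write@2
I1 add r4: issue@2 deps=(None,None) exec_start@2 write@5
I2 add r3: issue@3 deps=(None,1) exec_start@5 write@6
I3 add r2: issue@4 deps=(2,0) exec_start@6 write@8
I4 mul r4: issue@5 deps=(2,3) exec_start@8 write@11
I5 mul r1: issue@6 deps=(4,4) exec_start@11 write@13
I6 mul r4: issue@7 deps=(5,4) exec_start@13 write@15

Answer: 2 5 6 8 11 13 15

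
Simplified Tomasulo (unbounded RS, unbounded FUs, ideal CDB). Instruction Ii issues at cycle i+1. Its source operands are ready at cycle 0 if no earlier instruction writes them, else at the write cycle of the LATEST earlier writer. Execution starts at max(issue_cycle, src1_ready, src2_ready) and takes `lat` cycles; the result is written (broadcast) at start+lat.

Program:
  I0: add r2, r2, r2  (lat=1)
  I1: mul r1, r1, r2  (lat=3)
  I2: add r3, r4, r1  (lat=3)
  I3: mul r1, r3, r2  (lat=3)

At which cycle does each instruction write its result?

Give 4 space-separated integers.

Answer: 2 5 8 11

Derivation:
I0 add r2: issue@1 deps=(None,None) exec_start@1 write@2
I1 mul r1: issue@2 deps=(None,0) exec_start@2 write@5
I2 add r3: issue@3 deps=(None,1) exec_start@5 write@8
I3 mul r1: issue@4 deps=(2,0) exec_start@8 write@11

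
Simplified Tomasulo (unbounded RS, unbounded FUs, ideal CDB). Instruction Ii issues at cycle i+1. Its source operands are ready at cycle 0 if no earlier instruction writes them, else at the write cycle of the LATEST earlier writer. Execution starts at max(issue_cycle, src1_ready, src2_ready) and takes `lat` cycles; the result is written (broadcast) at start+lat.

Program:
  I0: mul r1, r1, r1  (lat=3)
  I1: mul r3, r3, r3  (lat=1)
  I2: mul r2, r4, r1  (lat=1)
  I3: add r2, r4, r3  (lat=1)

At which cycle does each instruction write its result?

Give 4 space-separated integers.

Answer: 4 3 5 5

Derivation:
I0 mul r1: issue@1 deps=(None,None) exec_start@1 write@4
I1 mul r3: issue@2 deps=(None,None) exec_start@2 write@3
I2 mul r2: issue@3 deps=(None,0) exec_start@4 write@5
I3 add r2: issue@4 deps=(None,1) exec_start@4 write@5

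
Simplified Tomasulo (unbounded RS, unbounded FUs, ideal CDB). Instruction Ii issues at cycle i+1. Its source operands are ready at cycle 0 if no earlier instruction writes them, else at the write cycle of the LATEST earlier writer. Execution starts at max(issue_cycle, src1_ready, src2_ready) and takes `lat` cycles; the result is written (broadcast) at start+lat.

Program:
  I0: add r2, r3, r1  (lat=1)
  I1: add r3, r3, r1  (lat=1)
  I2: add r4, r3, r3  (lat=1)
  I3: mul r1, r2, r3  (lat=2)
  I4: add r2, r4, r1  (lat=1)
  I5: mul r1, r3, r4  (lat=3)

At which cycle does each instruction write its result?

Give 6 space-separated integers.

Answer: 2 3 4 6 7 9

Derivation:
I0 add r2: issue@1 deps=(None,None) exec_start@1 write@2
I1 add r3: issue@2 deps=(None,None) exec_start@2 write@3
I2 add r4: issue@3 deps=(1,1) exec_start@3 write@4
I3 mul r1: issue@4 deps=(0,1) exec_start@4 write@6
I4 add r2: issue@5 deps=(2,3) exec_start@6 write@7
I5 mul r1: issue@6 deps=(1,2) exec_start@6 write@9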